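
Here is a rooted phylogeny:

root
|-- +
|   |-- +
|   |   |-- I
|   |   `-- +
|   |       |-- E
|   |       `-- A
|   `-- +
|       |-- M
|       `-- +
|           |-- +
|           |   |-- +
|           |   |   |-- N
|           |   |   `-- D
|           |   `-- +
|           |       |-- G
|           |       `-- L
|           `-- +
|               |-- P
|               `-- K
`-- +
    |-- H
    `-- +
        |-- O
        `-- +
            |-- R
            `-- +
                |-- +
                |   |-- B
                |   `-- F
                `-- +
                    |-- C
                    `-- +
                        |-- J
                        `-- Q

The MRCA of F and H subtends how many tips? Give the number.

The MRCA of F and H is the node subtending (H,(O,(R,((B,F),(C,(J,Q)))))).
That clade contains 8 terminal taxa: B, C, F, H, J, O, Q, R.

8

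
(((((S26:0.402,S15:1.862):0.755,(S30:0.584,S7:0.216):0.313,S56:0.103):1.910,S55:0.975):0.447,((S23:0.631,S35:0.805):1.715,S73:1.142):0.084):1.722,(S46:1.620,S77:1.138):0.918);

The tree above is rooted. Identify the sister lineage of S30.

S7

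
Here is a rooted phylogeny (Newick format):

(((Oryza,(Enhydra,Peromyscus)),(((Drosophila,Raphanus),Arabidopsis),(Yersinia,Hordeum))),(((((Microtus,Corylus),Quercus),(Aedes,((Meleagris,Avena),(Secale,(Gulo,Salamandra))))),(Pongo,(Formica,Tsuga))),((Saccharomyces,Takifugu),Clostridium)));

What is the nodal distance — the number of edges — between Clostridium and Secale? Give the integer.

8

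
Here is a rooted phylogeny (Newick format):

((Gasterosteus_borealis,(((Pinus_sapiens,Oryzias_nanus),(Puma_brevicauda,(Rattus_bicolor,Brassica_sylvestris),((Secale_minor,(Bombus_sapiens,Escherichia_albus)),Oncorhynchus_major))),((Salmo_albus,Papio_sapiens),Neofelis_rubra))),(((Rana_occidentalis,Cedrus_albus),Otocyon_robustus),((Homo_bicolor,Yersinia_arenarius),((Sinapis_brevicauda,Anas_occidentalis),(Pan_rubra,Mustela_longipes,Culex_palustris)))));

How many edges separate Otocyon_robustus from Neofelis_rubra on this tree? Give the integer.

7

The MRCA of Otocyon_robustus and Neofelis_rubra is the root of the tree.
From Otocyon_robustus up to that node: 3 branches. From Neofelis_rubra up to the same node: 4 branches. Total: 3 + 4 = 7.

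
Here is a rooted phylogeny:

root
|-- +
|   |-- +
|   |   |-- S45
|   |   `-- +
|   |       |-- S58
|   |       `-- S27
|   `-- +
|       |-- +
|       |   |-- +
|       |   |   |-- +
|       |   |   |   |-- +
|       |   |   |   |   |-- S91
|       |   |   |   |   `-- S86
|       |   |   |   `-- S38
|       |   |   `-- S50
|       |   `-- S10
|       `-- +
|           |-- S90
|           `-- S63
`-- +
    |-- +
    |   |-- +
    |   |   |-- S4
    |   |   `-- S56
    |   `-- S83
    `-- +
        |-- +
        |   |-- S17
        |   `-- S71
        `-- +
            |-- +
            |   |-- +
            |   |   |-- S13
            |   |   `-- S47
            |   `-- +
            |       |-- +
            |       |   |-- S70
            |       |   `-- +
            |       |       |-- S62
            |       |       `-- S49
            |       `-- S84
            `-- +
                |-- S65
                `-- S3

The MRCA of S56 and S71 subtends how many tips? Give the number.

The MRCA of S56 and S71 is the node subtending (((S4,S56),S83),((S17,S71),(((S13,S47),((S70,(S62,S49)),S84)),(S65,S3)))).
That clade contains 13 terminal taxa: S13, S17, S3, S4, S47, S49, S56, S62, S65, S70, S71, S83, S84.

13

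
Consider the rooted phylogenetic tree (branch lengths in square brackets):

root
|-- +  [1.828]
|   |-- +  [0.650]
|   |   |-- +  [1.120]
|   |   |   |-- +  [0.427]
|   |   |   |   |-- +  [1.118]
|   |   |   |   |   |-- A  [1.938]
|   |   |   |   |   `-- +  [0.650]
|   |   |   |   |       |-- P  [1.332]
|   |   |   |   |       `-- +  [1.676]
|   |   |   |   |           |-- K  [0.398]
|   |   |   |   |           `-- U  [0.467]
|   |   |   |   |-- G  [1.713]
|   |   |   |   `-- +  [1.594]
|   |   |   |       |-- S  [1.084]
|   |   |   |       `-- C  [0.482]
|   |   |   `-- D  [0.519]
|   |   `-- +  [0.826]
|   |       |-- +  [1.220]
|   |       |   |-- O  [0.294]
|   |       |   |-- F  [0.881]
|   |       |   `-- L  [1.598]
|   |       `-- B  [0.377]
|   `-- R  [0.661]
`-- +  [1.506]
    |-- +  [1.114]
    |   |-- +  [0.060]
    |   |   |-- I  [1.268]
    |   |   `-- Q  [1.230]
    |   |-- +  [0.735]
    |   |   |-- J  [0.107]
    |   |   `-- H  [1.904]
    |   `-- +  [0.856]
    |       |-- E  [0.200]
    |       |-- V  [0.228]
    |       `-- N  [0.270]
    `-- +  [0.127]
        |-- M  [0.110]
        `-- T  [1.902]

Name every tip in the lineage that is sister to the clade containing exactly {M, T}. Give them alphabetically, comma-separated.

E, H, I, J, N, Q, V

The clade containing exactly {M, T} attaches to the tree at the node subtending (((I,Q),(J,H),(E,V,N)),(M,T)).
The other lineage descending from that same node — the sister group — is ((I,Q),(J,H),(E,V,N)); its 7 tips in alphabetical order are the answer.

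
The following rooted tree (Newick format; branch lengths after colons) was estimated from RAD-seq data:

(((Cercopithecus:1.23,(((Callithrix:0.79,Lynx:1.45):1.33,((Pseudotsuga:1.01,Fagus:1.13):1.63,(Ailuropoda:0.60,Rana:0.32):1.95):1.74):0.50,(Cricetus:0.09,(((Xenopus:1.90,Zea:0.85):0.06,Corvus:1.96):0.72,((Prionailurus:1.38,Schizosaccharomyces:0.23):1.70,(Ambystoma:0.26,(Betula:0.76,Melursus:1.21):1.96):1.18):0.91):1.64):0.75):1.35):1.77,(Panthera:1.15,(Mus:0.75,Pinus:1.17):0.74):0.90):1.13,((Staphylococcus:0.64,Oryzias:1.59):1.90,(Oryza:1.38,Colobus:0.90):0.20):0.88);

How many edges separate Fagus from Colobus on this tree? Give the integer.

10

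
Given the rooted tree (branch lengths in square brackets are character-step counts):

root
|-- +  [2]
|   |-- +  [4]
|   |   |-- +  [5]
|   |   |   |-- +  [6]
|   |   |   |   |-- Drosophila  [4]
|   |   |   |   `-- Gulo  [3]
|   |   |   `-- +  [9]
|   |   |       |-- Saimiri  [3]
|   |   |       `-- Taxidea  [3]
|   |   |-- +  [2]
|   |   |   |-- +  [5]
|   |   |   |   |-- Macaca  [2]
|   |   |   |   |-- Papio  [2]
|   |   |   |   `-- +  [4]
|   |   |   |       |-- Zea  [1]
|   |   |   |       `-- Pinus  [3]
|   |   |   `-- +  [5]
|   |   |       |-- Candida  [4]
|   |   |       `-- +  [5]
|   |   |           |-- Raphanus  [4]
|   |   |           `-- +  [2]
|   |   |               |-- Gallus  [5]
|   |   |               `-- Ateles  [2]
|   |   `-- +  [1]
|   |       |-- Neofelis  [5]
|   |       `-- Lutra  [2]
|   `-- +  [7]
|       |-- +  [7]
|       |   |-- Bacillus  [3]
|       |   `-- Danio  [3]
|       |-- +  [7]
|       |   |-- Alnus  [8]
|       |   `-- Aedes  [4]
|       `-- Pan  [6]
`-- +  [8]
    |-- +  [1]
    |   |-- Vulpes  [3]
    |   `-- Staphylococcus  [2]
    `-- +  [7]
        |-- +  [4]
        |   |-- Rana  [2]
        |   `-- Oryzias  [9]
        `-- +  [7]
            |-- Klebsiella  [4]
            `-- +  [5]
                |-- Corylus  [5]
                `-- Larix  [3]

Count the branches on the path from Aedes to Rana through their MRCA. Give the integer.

8

The MRCA of Aedes and Rana is the root of the tree.
From Aedes up to that node: 4 branches. From Rana up to the same node: 4 branches. Total: 4 + 4 = 8.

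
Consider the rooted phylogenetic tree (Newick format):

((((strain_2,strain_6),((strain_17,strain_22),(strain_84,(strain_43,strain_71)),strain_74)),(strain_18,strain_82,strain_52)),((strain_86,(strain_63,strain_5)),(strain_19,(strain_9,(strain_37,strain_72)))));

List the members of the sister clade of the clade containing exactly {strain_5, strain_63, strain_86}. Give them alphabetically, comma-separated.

The clade containing exactly {strain_5, strain_63, strain_86} attaches to the tree at the node subtending ((strain_86,(strain_63,strain_5)),(strain_19,(strain_9,(strain_37,strain_72)))).
The other lineage descending from that same node — the sister group — is (strain_19,(strain_9,(strain_37,strain_72))); its 4 tips in alphabetical order are the answer.

strain_19, strain_37, strain_72, strain_9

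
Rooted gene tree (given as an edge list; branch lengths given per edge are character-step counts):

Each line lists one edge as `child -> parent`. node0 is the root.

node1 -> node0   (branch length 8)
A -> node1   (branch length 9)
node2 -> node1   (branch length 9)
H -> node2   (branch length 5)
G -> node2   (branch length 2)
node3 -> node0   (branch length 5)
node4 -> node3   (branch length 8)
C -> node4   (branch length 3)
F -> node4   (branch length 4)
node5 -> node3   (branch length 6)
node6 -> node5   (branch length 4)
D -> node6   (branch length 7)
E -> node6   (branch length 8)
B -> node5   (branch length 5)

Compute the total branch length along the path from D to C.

28

The path runs D → … → MRCA → … → C; the MRCA is the node subtending ((C,F),((D,E),B)).
Branch lengths along that path: 7 + 4 + 6 + 8 + 3 = 28.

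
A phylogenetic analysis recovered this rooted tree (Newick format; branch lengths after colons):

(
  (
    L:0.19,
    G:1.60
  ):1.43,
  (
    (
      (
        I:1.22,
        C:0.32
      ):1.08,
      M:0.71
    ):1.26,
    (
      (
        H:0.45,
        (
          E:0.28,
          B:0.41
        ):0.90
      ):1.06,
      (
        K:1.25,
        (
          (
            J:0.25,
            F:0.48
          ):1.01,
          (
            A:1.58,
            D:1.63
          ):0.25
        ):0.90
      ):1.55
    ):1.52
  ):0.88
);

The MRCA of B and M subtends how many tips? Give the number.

The MRCA of B and M is the node subtending (((I,C),M),((H,(E,B)),(K,((J,F),(A,D))))).
That clade contains 11 terminal taxa: A, B, C, D, E, F, H, I, J, K, M.

11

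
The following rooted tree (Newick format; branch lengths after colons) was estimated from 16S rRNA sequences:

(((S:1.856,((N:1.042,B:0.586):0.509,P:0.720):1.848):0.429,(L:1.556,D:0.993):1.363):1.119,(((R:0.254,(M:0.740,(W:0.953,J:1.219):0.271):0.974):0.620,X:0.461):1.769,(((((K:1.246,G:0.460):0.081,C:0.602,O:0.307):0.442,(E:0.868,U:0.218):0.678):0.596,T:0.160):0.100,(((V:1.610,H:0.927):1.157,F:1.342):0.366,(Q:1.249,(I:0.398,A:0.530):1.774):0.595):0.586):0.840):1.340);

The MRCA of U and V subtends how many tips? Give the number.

The MRCA of U and V is the node subtending (((((K,G),C,O),(E,U)),T),(((V,H),F),(Q,(I,A)))).
That clade contains 13 terminal taxa: A, C, E, F, G, H, I, K, O, Q, T, U, V.

13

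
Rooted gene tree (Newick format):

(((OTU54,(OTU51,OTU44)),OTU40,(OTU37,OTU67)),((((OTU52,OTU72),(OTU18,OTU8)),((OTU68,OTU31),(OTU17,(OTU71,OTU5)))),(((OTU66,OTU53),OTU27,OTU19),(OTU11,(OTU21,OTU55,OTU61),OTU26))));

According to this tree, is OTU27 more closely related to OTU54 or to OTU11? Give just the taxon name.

OTU11

The MRCA of OTU27 and OTU11 subtends (((OTU66,OTU53),OTU27,OTU19),(OTU11,(OTU21,OTU55,OTU61),OTU26)) (9 taxa).
The MRCA of OTU27 and OTU54 is the root, subtending the entire tree (24 taxa).
The first is nested inside the second, so OTU27 shares a more recent common ancestor with OTU11.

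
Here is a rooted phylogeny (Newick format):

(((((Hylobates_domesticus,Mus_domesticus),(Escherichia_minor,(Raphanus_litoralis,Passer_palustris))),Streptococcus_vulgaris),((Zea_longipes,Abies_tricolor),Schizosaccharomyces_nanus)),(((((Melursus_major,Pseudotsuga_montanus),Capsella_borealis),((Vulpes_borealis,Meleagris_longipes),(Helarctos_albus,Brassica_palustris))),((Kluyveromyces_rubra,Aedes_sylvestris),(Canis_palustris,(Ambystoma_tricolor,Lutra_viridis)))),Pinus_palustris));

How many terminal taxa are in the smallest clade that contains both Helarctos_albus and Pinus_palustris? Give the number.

The MRCA of Helarctos_albus and Pinus_palustris is the node subtending (((((Melursus_major,Pseudotsuga_montanus),Capsella_borealis),((Vulpes_borealis,Meleagris_longipes),(Helarctos_albus,Brassica_palustris))),((Kluyveromyces_rubra,Aedes_sylvestris),(Canis_palustris,(Ambystoma_tricolor,Lutra_viridis)))),Pinus_palustris).
That clade contains 13 terminal taxa: Aedes_sylvestris, Ambystoma_tricolor, Brassica_palustris, Canis_palustris, Capsella_borealis, Helarctos_albus, Kluyveromyces_rubra, Lutra_viridis, Meleagris_longipes, Melursus_major, Pinus_palustris, Pseudotsuga_montanus, Vulpes_borealis.

13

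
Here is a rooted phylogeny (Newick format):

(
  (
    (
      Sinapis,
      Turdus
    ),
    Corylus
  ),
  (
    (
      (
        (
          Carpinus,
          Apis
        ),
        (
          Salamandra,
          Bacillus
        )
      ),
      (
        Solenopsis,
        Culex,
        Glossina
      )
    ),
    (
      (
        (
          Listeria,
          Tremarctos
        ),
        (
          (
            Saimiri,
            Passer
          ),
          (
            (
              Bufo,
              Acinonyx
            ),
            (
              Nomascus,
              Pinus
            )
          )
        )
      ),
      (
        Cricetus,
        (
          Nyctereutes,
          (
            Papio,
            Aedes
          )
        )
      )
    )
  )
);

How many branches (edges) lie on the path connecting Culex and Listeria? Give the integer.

7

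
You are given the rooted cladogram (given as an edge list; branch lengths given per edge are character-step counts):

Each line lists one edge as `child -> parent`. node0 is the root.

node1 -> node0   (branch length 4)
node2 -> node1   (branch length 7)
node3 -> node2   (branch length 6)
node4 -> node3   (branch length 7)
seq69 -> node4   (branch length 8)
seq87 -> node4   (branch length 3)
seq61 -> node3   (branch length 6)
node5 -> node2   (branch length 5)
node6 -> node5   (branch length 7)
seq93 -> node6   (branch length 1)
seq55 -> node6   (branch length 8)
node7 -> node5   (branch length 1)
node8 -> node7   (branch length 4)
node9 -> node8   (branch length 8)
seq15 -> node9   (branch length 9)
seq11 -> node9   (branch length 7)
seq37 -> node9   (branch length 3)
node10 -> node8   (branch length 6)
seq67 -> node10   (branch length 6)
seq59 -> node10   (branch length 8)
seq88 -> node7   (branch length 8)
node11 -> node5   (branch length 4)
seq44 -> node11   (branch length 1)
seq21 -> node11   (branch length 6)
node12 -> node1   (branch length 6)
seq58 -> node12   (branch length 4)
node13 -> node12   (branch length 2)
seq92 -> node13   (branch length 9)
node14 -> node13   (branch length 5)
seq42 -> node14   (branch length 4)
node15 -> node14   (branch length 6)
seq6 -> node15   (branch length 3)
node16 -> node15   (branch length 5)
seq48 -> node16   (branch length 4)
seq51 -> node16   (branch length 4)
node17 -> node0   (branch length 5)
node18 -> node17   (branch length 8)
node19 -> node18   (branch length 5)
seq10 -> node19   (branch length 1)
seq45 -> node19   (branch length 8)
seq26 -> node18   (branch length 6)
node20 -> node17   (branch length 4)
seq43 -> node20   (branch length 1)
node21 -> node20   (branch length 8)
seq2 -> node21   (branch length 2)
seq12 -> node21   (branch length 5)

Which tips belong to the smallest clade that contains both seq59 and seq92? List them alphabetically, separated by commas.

Tracing seq59: it sits inside (seq67,seq59).
Tracing seq92: it sits inside (seq92,(seq42,(seq6,(seq48,seq51)))).
The smallest clade enclosing both is ((((seq69,seq87),seq61),((seq93,seq55),(((seq15,seq11,seq37),(seq67,seq59)),seq88),(seq44,seq21))),(seq58,(seq92,(seq42,(seq6,(seq48,seq51)))))); the answer is its 19 terminal taxa in alphabetical order.

seq11, seq15, seq21, seq37, seq42, seq44, seq48, seq51, seq55, seq58, seq59, seq6, seq61, seq67, seq69, seq87, seq88, seq92, seq93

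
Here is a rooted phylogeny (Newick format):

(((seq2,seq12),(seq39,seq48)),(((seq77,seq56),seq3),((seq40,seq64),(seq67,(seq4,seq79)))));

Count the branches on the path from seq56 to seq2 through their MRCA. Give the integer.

The MRCA of seq56 and seq2 is the root of the tree.
From seq56 up to that node: 4 branches. From seq2 up to the same node: 3 branches. Total: 4 + 3 = 7.

7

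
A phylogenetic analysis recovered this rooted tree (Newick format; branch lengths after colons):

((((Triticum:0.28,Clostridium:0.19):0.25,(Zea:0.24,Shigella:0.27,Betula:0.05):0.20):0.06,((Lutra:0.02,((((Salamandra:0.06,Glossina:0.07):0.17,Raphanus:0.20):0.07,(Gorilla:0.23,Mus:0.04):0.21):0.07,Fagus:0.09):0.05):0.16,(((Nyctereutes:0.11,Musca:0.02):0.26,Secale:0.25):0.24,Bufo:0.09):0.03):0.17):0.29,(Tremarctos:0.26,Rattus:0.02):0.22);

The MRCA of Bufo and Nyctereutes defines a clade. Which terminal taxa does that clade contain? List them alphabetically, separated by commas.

Bufo, Musca, Nyctereutes, Secale

Tracing Bufo: it sits inside (((Nyctereutes,Musca),Secale),Bufo).
Tracing Nyctereutes: it sits inside (Nyctereutes,Musca).
The smallest clade enclosing both is (((Nyctereutes,Musca),Secale),Bufo); the answer is its 4 terminal taxa in alphabetical order.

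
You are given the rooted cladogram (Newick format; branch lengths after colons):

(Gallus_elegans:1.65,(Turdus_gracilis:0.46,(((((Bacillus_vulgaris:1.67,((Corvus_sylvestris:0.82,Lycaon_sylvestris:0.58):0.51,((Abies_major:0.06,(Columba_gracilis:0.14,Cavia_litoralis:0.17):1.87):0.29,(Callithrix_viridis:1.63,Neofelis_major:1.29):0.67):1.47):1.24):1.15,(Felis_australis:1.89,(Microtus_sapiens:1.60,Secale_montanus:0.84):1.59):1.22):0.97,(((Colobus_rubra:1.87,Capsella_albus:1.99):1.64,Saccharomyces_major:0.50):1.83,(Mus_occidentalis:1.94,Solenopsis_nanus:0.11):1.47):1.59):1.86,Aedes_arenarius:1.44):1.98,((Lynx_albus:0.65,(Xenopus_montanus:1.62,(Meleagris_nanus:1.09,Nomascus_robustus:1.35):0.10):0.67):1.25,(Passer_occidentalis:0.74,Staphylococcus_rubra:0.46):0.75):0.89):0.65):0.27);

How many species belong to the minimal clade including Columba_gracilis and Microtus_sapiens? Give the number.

11

The MRCA of Columba_gracilis and Microtus_sapiens is the node subtending ((Bacillus_vulgaris,((Corvus_sylvestris,Lycaon_sylvestris),((Abies_major,(Columba_gracilis,Cavia_litoralis)),(Callithrix_viridis,Neofelis_major)))),(Felis_australis,(Microtus_sapiens,Secale_montanus))).
That clade contains 11 terminal taxa: Abies_major, Bacillus_vulgaris, Callithrix_viridis, Cavia_litoralis, Columba_gracilis, Corvus_sylvestris, Felis_australis, Lycaon_sylvestris, Microtus_sapiens, Neofelis_major, Secale_montanus.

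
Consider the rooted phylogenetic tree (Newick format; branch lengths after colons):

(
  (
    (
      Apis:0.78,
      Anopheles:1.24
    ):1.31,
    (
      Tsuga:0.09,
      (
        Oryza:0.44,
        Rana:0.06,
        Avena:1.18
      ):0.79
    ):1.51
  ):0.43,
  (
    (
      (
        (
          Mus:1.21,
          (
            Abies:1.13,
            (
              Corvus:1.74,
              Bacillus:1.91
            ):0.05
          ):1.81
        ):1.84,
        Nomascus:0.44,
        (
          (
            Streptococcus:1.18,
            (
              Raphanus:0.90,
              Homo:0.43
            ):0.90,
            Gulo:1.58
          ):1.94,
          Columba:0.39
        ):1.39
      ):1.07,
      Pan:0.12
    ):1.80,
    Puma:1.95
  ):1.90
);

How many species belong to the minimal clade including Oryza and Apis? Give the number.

The MRCA of Oryza and Apis is the node subtending ((Apis,Anopheles),(Tsuga,(Oryza,Rana,Avena))).
That clade contains 6 terminal taxa: Anopheles, Apis, Avena, Oryza, Rana, Tsuga.

6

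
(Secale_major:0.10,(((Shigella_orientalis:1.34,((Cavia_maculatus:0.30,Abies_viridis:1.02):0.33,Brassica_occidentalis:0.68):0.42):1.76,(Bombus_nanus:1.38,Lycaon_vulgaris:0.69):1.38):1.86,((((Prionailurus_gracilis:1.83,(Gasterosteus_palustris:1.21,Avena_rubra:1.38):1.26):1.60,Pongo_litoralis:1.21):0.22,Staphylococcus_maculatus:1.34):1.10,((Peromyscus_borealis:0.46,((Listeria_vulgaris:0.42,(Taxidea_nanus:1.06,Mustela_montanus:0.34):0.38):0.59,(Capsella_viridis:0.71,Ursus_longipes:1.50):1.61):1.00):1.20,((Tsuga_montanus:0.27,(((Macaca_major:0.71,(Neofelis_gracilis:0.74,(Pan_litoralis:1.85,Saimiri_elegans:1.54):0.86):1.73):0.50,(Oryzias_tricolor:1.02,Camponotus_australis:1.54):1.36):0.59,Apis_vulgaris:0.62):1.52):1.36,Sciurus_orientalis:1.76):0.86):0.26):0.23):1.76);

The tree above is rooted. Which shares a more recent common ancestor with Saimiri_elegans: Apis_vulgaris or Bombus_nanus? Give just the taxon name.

Apis_vulgaris

The MRCA of Saimiri_elegans and Apis_vulgaris subtends (((Macaca_major,(Neofelis_gracilis,(Pan_litoralis,Saimiri_elegans))),(Oryzias_tricolor,Camponotus_australis)),Apis_vulgaris) (7 taxa).
The MRCA of Saimiri_elegans and Bombus_nanus subtends (((Shigella_orientalis,((Cavia_maculatus,Abies_viridis),Brassica_occidentalis)),(Bombus_nanus,Lycaon_vulgaris)),((((Prionailurus_gracilis,(Gasterosteus_palustris,Avena_rubra)),Pongo_litoralis),Staphylococcus_maculatus),((Peromyscus_borealis,((Listeria_vulgaris,(Taxidea_nanus,Mustela_montanus)),(Capsella_viridis,Ursus_longipes))),((Tsuga_montanus,(((Macaca_major,(Neofelis_gracilis,(Pan_litoralis,Saimiri_elegans))),(Oryzias_tricolor,Camponotus_australis)),Apis_vulgaris)),Sciurus_orientalis)))) (26 taxa).
The first is nested inside the second, so Saimiri_elegans shares a more recent common ancestor with Apis_vulgaris.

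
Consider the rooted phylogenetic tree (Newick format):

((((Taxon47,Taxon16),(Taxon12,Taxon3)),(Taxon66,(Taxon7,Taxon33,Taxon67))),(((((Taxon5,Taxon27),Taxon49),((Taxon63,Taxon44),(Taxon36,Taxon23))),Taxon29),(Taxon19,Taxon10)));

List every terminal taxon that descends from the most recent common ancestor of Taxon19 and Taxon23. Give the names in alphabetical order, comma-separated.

Tracing Taxon19: it sits inside (Taxon19,Taxon10).
Tracing Taxon23: it sits inside (Taxon36,Taxon23).
The smallest clade enclosing both is (((((Taxon5,Taxon27),Taxon49),((Taxon63,Taxon44),(Taxon36,Taxon23))),Taxon29),(Taxon19,Taxon10)); the answer is its 10 terminal taxa in alphabetical order.

Taxon10, Taxon19, Taxon23, Taxon27, Taxon29, Taxon36, Taxon44, Taxon49, Taxon5, Taxon63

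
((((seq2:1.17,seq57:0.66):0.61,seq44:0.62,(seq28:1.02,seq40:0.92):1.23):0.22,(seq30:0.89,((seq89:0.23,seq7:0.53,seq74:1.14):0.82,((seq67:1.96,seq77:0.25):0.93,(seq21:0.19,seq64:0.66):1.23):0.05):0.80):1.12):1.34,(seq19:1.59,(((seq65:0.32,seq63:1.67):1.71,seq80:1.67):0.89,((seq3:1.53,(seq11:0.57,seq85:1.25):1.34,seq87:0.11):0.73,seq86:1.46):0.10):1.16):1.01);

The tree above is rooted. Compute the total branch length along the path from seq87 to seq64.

8.31

The path runs seq87 → … → MRCA → … → seq64; the MRCA is the root of the tree.
Branch lengths along that path: 0.11 + 0.73 + 0.10 + 1.16 + 1.01 + 1.34 + 1.12 + 0.80 + 0.05 + 1.23 + 0.66 = 8.31.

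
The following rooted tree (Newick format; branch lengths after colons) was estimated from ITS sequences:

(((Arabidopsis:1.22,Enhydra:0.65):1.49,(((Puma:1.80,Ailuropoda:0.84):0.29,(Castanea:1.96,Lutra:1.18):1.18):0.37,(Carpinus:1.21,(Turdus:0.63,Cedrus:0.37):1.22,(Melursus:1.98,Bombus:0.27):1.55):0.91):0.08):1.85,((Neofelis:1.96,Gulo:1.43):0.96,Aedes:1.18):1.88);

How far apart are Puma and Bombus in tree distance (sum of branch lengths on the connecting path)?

The path runs Puma → … → MRCA → … → Bombus; the MRCA is the node subtending (((Puma,Ailuropoda),(Castanea,Lutra)),(Carpinus,(Turdus,Cedrus),(Melursus,Bombus))).
Branch lengths along that path: 1.80 + 0.29 + 0.37 + 0.91 + 1.55 + 0.27 = 5.19.

5.19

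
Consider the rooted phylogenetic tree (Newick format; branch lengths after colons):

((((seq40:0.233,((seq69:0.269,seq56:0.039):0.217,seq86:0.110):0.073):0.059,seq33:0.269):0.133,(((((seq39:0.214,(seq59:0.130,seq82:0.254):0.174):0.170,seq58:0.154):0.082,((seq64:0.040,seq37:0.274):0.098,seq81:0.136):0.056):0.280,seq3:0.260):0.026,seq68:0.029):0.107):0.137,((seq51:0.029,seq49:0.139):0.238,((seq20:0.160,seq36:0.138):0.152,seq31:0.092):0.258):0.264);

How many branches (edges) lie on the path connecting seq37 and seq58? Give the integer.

5

The MRCA of seq37 and seq58 is the node subtending (((seq39,(seq59,seq82)),seq58),((seq64,seq37),seq81)).
From seq37 up to that node: 3 branches. From seq58 up to the same node: 2 branches. Total: 3 + 2 = 5.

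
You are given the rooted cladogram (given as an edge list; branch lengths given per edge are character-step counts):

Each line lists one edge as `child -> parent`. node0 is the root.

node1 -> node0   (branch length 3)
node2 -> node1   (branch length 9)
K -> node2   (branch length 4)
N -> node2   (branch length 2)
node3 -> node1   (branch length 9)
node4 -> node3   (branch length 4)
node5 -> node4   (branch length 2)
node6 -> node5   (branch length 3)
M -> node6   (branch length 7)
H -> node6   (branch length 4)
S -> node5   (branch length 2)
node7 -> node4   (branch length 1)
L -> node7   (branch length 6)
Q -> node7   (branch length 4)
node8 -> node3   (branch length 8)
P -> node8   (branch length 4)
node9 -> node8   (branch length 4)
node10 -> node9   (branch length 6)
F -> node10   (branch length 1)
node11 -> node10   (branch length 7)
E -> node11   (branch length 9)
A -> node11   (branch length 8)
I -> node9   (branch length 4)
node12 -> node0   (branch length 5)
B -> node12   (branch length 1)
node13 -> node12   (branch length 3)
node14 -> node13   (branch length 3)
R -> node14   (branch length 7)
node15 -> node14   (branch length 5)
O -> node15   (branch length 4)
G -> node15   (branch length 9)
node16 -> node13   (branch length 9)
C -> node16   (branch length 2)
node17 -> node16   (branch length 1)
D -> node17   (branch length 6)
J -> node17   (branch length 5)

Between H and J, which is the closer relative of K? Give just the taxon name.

The MRCA of K and H subtends ((K,N),((((M,H),S),(L,Q)),(P,((F,(E,A)),I)))) (12 taxa).
The MRCA of K and J is the root, subtending the entire tree (19 taxa).
The first is nested inside the second, so K shares a more recent common ancestor with H.

H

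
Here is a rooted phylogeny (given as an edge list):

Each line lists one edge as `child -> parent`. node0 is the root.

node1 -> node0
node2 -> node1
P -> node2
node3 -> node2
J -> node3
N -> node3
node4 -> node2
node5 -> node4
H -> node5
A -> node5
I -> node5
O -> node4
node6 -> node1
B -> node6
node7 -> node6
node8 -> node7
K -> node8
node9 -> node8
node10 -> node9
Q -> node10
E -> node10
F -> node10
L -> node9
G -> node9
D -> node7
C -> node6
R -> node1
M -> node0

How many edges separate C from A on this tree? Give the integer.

6

The MRCA of C and A is the node subtending ((P,(J,N),((H,A,I),O)),(B,((K,((Q,E,F),L,G)),D),C),R).
From C up to that node: 2 branches. From A up to the same node: 4 branches. Total: 2 + 4 = 6.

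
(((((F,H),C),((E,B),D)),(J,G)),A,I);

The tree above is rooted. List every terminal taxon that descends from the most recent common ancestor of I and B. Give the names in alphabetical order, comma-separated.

A, B, C, D, E, F, G, H, I, J

Tracing I: it attaches directly to the root.
Tracing B: it sits inside (E,B).
The smallest clade enclosing both is the whole tree (their MRCA is the root), so the answer is all 10 tips in alphabetical order.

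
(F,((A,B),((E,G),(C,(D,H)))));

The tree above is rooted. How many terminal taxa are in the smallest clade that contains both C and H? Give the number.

3

The MRCA of C and H is the node subtending (C,(D,H)).
That clade contains 3 terminal taxa: C, D, H.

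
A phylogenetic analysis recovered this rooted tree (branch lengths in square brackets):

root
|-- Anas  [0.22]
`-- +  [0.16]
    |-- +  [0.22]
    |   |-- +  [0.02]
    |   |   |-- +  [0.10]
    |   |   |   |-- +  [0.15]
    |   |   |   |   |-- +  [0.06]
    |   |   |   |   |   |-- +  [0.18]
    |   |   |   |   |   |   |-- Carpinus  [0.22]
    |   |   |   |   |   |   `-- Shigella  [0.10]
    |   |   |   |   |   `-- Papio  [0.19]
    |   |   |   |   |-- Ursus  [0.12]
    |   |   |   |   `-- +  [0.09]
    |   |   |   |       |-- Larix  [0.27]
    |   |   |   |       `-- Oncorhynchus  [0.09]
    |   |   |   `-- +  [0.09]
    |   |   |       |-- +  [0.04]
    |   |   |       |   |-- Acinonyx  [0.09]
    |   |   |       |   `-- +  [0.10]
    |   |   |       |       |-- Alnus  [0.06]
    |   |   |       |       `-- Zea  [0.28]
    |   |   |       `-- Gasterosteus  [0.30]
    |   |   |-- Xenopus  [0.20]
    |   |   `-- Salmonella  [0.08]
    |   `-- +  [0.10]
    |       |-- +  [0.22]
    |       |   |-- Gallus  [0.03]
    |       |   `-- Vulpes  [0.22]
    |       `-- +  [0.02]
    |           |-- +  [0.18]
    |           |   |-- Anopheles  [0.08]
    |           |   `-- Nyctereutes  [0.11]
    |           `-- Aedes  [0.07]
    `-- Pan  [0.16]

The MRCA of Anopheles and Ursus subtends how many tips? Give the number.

17

The MRCA of Anopheles and Ursus is the node subtending ((((((Carpinus,Shigella),Papio),Ursus,(Larix,Oncorhynchus)),((Acinonyx,(Alnus,Zea)),Gasterosteus)),Xenopus,Salmonella),((Gallus,Vulpes),((Anopheles,Nyctereutes),Aedes))).
That clade contains 17 terminal taxa: Acinonyx, Aedes, Alnus, Anopheles, Carpinus, Gallus, Gasterosteus, Larix, Nyctereutes, Oncorhynchus, Papio, Salmonella, Shigella, Ursus, Vulpes, Xenopus, Zea.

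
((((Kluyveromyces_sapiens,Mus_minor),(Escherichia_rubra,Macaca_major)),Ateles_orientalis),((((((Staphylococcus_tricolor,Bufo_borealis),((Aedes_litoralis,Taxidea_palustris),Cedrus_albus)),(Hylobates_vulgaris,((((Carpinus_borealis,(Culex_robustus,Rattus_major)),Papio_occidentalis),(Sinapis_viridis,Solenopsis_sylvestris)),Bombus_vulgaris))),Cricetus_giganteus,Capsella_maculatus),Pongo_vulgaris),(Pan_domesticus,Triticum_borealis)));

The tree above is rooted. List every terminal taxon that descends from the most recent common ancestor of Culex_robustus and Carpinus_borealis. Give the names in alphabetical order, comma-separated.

Tracing Culex_robustus: it sits inside (Culex_robustus,Rattus_major).
Tracing Carpinus_borealis: it sits inside (Carpinus_borealis,(Culex_robustus,Rattus_major)).
The smallest clade enclosing both is (Carpinus_borealis,(Culex_robustus,Rattus_major)); the answer is its 3 terminal taxa in alphabetical order.

Carpinus_borealis, Culex_robustus, Rattus_major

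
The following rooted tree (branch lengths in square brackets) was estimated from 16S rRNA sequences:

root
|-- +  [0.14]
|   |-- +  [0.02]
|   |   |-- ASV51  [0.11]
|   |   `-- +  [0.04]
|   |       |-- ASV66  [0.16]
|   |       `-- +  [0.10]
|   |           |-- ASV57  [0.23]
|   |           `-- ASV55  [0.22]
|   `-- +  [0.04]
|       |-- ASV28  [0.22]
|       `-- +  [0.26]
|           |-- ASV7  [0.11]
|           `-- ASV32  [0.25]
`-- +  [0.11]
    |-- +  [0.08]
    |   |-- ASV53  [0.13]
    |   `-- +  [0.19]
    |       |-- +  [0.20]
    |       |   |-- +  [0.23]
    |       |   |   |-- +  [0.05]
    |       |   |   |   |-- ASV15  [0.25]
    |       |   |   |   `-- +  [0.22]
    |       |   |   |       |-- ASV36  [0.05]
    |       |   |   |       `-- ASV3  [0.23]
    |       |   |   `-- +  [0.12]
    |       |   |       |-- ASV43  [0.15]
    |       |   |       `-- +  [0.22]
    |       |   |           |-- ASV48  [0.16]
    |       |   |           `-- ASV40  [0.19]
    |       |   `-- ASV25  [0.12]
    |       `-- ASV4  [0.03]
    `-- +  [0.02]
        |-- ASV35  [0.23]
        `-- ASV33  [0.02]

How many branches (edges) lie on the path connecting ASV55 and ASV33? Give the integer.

The MRCA of ASV55 and ASV33 is the root of the tree.
From ASV55 up to that node: 5 branches. From ASV33 up to the same node: 3 branches. Total: 5 + 3 = 8.

8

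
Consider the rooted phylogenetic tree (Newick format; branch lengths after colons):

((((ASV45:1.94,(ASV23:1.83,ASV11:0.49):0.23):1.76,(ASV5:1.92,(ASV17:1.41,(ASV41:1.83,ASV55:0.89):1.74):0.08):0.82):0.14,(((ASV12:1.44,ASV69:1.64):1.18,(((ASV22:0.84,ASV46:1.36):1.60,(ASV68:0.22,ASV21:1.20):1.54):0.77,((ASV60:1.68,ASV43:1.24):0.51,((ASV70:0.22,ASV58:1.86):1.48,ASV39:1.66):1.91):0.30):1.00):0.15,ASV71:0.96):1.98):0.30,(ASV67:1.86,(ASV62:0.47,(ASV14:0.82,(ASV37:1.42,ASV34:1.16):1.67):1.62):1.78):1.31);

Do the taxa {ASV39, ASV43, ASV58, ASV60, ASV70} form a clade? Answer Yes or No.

The most recent common ancestor of these taxa subtends ((ASV60,ASV43),((ASV70,ASV58),ASV39)).
That clade has exactly 5 tips — every listed taxon and nothing else — so the group is monophyletic.

Yes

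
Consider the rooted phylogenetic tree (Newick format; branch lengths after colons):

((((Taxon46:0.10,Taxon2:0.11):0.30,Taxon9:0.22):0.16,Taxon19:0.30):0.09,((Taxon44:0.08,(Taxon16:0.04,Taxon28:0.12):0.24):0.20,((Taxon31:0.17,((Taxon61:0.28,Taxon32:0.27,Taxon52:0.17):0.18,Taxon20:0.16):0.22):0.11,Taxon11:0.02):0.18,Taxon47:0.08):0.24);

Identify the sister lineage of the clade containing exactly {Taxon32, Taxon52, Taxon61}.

The clade containing exactly {Taxon32, Taxon52, Taxon61} attaches to the tree at the node subtending ((Taxon61,Taxon32,Taxon52),Taxon20).
The other lineage descending from that same node — the sister group — is the single tip Taxon20.

Taxon20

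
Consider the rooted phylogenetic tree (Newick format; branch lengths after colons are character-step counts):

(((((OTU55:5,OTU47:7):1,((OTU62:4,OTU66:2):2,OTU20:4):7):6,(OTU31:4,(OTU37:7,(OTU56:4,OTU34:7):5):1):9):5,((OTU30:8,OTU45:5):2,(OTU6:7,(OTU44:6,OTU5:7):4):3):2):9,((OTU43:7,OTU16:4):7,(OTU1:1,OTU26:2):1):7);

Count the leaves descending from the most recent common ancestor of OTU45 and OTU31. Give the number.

The MRCA of OTU45 and OTU31 is the node subtending ((((OTU55,OTU47),((OTU62,OTU66),OTU20)),(OTU31,(OTU37,(OTU56,OTU34)))),((OTU30,OTU45),(OTU6,(OTU44,OTU5)))).
That clade contains 14 terminal taxa: OTU20, OTU30, OTU31, OTU34, OTU37, OTU44, OTU45, OTU47, OTU5, OTU55, OTU56, OTU6, OTU62, OTU66.

14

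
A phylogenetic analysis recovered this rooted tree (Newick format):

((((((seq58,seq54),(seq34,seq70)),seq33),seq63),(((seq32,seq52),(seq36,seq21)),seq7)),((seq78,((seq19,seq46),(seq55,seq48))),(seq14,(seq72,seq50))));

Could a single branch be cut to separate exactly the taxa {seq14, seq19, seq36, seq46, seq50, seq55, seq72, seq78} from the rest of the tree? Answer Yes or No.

No

The MRCA of the listed taxa is the root, so the smallest clade containing them is the whole tree.
That clade also contains seq21, seq32, seq33, seq34, seq48, seq52, seq54, seq58, seq63, seq7, seq70, which are not in the proposed group, so the group is not monophyletic.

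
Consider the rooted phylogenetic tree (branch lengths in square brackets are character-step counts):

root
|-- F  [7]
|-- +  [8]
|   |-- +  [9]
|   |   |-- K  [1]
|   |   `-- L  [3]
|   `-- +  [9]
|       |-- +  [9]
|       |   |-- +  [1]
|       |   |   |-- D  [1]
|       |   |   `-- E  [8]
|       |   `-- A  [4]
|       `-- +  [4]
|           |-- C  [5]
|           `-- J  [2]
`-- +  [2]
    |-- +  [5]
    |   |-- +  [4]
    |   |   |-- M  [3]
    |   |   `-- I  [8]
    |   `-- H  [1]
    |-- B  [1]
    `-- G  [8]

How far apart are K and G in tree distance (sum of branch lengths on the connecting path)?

28

The path runs K → … → MRCA → … → G; the MRCA is the root of the tree.
Branch lengths along that path: 1 + 9 + 8 + 2 + 8 = 28.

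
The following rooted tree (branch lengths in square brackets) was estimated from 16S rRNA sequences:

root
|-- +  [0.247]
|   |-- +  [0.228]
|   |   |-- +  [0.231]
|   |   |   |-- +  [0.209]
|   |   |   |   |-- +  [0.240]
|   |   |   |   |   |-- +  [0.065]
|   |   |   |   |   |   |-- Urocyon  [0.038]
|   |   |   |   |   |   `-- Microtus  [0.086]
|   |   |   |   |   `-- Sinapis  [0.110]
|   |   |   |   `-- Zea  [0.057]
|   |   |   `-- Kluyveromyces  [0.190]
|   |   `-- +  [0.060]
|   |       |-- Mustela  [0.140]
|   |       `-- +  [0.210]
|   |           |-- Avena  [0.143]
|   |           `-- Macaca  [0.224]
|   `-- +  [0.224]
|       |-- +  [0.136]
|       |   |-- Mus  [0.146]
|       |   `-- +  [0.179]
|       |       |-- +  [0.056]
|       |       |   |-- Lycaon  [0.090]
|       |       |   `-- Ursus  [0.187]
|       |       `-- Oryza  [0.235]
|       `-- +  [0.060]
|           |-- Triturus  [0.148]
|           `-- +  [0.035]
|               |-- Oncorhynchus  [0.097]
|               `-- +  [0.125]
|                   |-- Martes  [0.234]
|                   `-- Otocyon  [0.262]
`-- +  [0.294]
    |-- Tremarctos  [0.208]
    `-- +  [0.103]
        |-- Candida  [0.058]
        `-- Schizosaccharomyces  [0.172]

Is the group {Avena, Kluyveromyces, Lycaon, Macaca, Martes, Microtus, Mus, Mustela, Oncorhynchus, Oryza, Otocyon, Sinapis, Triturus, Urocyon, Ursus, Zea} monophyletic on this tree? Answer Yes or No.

Yes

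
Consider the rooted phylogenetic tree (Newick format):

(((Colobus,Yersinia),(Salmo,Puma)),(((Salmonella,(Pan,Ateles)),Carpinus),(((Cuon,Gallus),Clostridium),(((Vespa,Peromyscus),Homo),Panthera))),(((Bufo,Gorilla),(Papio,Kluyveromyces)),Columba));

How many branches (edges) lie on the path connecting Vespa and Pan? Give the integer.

9

The MRCA of Vespa and Pan is the node subtending (((Salmonella,(Pan,Ateles)),Carpinus),(((Cuon,Gallus),Clostridium),(((Vespa,Peromyscus),Homo),Panthera))).
From Vespa up to that node: 5 branches. From Pan up to the same node: 4 branches. Total: 5 + 4 = 9.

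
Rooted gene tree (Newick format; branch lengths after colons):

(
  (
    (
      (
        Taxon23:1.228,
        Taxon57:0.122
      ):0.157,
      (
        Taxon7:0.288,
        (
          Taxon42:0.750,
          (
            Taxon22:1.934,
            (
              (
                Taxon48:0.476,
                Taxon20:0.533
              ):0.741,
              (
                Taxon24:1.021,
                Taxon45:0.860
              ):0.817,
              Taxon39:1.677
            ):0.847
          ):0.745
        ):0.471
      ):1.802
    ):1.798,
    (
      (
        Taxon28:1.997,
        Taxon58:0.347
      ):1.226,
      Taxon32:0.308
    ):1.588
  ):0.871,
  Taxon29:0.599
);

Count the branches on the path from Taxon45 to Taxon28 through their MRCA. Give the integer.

10

The MRCA of Taxon45 and Taxon28 is the node subtending (((Taxon23,Taxon57),(Taxon7,(Taxon42,(Taxon22,((Taxon48,Taxon20),(Taxon24,Taxon45),Taxon39))))),((Taxon28,Taxon58),Taxon32)).
From Taxon45 up to that node: 7 branches. From Taxon28 up to the same node: 3 branches. Total: 7 + 3 = 10.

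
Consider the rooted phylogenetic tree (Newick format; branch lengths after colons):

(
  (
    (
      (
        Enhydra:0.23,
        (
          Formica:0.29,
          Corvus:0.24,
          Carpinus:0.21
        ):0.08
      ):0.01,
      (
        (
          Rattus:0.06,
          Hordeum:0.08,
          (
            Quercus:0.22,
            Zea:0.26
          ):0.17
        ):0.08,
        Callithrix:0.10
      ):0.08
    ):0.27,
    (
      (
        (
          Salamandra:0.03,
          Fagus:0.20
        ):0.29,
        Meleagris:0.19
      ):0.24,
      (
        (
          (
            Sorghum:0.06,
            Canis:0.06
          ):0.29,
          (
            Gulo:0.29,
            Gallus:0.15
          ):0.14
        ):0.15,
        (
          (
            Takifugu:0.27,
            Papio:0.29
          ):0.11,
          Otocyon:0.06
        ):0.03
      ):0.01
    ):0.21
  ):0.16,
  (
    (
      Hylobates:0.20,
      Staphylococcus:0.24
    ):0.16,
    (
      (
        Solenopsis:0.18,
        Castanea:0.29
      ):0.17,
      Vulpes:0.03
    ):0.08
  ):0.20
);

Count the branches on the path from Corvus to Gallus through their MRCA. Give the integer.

The MRCA of Corvus and Gallus is the node subtending (((Enhydra,(Formica,Corvus,Carpinus)),((Rattus,Hordeum,(Quercus,Zea)),Callithrix)),(((Salamandra,Fagus),Meleagris),(((Sorghum,Canis),(Gulo,Gallus)),((Takifugu,Papio),Otocyon)))).
From Corvus up to that node: 4 branches. From Gallus up to the same node: 5 branches. Total: 4 + 5 = 9.

9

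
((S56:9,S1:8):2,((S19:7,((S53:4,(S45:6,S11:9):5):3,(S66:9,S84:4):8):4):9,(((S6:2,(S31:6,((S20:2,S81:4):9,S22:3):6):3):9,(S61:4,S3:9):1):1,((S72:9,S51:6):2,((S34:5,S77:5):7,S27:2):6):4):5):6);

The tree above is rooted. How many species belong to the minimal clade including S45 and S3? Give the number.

The MRCA of S45 and S3 is the node subtending ((S19,((S53,(S45,S11)),(S66,S84))),(((S6,(S31,((S20,S81),S22))),(S61,S3)),((S72,S51),((S34,S77),S27)))).
That clade contains 18 terminal taxa: S11, S19, S20, S22, S27, S3, S31, S34, S45, S51, S53, S6, S61, S66, S72, S77, S81, S84.

18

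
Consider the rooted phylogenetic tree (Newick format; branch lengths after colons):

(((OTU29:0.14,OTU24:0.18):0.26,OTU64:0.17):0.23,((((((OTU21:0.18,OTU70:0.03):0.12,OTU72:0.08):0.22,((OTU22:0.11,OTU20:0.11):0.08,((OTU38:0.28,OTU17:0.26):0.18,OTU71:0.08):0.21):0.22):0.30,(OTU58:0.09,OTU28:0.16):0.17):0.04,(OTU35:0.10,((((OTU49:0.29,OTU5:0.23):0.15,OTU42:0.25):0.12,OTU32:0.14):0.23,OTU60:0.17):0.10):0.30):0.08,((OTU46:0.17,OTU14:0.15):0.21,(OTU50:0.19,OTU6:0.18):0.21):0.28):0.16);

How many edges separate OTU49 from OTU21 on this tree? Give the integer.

The MRCA of OTU49 and OTU21 is the node subtending (((((OTU21,OTU70),OTU72),((OTU22,OTU20),((OTU38,OTU17),OTU71))),(OTU58,OTU28)),(OTU35,((((OTU49,OTU5),OTU42),OTU32),OTU60))).
From OTU49 up to that node: 6 branches. From OTU21 up to the same node: 5 branches. Total: 6 + 5 = 11.

11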